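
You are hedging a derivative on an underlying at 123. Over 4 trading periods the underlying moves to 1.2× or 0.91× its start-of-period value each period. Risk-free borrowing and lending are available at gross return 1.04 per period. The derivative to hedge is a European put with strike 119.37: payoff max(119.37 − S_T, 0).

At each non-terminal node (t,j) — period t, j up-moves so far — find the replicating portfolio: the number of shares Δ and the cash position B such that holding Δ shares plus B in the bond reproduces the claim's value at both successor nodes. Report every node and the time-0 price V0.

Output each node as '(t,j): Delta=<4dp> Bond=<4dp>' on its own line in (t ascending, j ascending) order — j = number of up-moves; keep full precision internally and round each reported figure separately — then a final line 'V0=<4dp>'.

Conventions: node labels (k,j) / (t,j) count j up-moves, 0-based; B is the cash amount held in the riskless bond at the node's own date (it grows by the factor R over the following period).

Since d<R<u, set p* = (R−d)/(u−d) = 0.4483; price each node as the discounted p*-expectation of its children.
Payoffs at expiry: V(4,0)=35.0228, V(4,1)=8.1429, V(4,2)=0.0000, V(4,3)=0.0000, V(4,4)=0.0000
  t=3,j=0: stock 92.6892 → up 111.2271 (V=8.1429), down 84.3472 (V=35.0228). Price 22.0896; hedge Δ=-1.0000, bond B=114.7788.
  t=3,j=1: stock 122.2276 → up 146.6731 (V=0.0000), down 111.2271 (V=8.1429). Price 4.3199; hedge Δ=-0.2297, bond B=32.3989.
  t=3,j=2: stock 161.1792 → up 193.4150 (V=0.0000), down 146.6731 (V=0.0000). Price 0.0000; hedge Δ=0.0000, bond B=0.0000.
  t=3,j=3: stock 212.5440 → up 255.0528 (V=0.0000), down 193.4150 (V=0.0000). Price 0.0000; hedge Δ=0.0000, bond B=0.0000.
  t=2,j=0: stock 101.8563 → up 122.2276 (V=4.3199), down 92.6892 (V=22.0896). Price 13.5806; hedge Δ=-0.6016, bond B=74.8557.
  t=2,j=1: stock 134.3160 → up 161.1792 (V=0.0000), down 122.2276 (V=4.3199). Price 2.2917; hedge Δ=-0.1109, bond B=17.1877.
  t=2,j=2: stock 177.1200 → up 212.5440 (V=0.0000), down 161.1792 (V=0.0000). Price 0.0000; hedge Δ=0.0000, bond B=0.0000.
  t=1,j=0: stock 111.9300 → up 134.3160 (V=2.2917), down 101.8563 (V=13.5806). Price 8.1924; hedge Δ=-0.3478, bond B=47.1197.
  t=1,j=1: stock 147.6000 → up 177.1200 (V=0.0000), down 134.3160 (V=2.2917). Price 1.2158; hedge Δ=-0.0535, bond B=9.1182.
  t=0,j=0: stock 123.0000 → up 147.6000 (V=1.2158), down 111.9300 (V=8.1924). Price 4.8701; hedge Δ=-0.1956, bond B=28.9275.
Verification: the root portfolio costs Δ(0,0)·S0 + B(0,0) = 4.8701, matching V0.

(0,0): Delta=-0.1956 Bond=28.9275
(1,0): Delta=-0.3478 Bond=47.1197
(1,1): Delta=-0.0535 Bond=9.1182
(2,0): Delta=-0.6016 Bond=74.8557
(2,1): Delta=-0.1109 Bond=17.1877
(2,2): Delta=0.0000 Bond=0.0000
(3,0): Delta=-1.0000 Bond=114.7788
(3,1): Delta=-0.2297 Bond=32.3989
(3,2): Delta=0.0000 Bond=0.0000
(3,3): Delta=0.0000 Bond=0.0000
V0=4.8701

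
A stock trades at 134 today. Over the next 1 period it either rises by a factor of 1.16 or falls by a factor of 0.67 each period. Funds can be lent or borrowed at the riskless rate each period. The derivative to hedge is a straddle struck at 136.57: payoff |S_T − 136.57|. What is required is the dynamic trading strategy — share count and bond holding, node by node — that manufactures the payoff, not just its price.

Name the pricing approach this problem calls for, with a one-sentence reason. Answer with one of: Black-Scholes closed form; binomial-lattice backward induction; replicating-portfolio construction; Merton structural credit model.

Key observation: the task asks for the hedge itself — share and bond holdings at every node of the 1-period tree on spot 134 with factors 1.16/0.67 — which is exactly what the replicating-portfolio construction produces.

framework: replicating-portfolio construction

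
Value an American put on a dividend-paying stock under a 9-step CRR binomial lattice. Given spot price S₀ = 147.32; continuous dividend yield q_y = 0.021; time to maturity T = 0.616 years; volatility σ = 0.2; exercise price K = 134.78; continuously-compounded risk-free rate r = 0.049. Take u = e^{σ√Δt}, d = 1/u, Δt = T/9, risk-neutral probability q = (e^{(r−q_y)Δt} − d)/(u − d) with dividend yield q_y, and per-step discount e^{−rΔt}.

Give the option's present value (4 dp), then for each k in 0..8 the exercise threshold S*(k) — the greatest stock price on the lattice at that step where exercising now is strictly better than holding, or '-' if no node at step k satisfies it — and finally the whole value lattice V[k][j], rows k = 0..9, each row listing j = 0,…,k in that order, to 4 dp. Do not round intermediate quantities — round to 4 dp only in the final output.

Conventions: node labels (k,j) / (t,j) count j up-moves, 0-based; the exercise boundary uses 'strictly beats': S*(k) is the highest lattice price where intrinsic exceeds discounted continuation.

Δt=0.06844, u=1.05372, d=0.94902, q=0.50524, disc=e^(-rΔt)=0.99665
k=9 terminal: V=max(K-S,0) → 42.7888 32.6404 21.3724 8.8614 0.0000 0.0000 0.0000 0.0000 0.0000 0.0000
k=8: j=0 S=96.9327 intr=37.8473 cont=37.5353 V=37.8473[EX]; j=1 S=107.6262 intr=27.1538 cont=26.8571 V=27.1538[EX]; j=2 S=119.4995 intr=15.2805 cont=15.0009 V=15.2805[EX]; j=3 S=132.6826 intr=2.0974 cont=4.3695 V=4.3695[hold]; j=4 S=147.3200 intr=0.0000 cont=0.0000 V=0.0000[hold]; j=5 S=163.5722 intr=0.0000 cont=0.0000 V=0.0000[hold]; j=6 S=181.6174 intr=0.0000 cont=0.0000 V=0.0000[hold]; j=7 S=201.6533 intr=0.0000 cont=0.0000 V=0.0000[hold]; j=8 S=223.8995 intr=0.0000 cont=0.0000 V=0.0000[hold]  S*(8)=119.4995
k=7: j=0 S=102.1396 intr=32.6404 cont=32.3358 V=32.6404[EX]; j=1 S=113.4076 intr=21.3724 cont=21.0840 V=21.3724[EX]; j=2 S=125.9186 intr=8.8614 cont=9.7351 V=9.7351[hold]; j=3 S=139.8099 intr=0.0000 cont=2.1546 V=2.1546[hold]; j=4 S=155.2336 intr=0.0000 cont=0.0000 V=0.0000[hold]; j=5 S=172.3588 intr=0.0000 cont=0.0000 V=0.0000[hold]; j=6 S=191.3733 intr=0.0000 cont=0.0000 V=0.0000[hold]; j=7 S=212.4855 intr=0.0000 cont=0.0000 V=0.0000[hold]  S*(7)=113.4076
k=6: j=0 S=107.6262 intr=27.1538 cont=26.8571 V=27.1538[EX]; j=1 S=119.4995 intr=15.2805 cont=15.4409 V=15.4409[hold]; j=2 S=132.6826 intr=2.0974 cont=5.8853 V=5.8853[hold]; j=3 S=147.3200 intr=0.0000 cont=1.0624 V=1.0624[hold]; j=4 S=163.5722 intr=0.0000 cont=0.0000 V=0.0000[hold]; j=5 S=181.6174 intr=0.0000 cont=0.0000 V=0.0000[hold]; j=6 S=201.6533 intr=0.0000 cont=0.0000 V=0.0000[hold]  S*(6)=107.6262
k=5: j=0 S=113.4076 intr=21.3724 cont=21.1648 V=21.3724[EX]; j=1 S=125.9186 intr=8.8614 cont=10.5774 V=10.5774[hold]; j=2 S=139.8099 intr=0.0000 cont=3.4370 V=3.4370[hold]; j=3 S=155.2336 intr=0.0000 cont=0.5239 V=0.5239[hold]; j=4 S=172.3588 intr=0.0000 cont=0.0000 V=0.0000[hold]; j=5 S=191.3733 intr=0.0000 cont=0.0000 V=0.0000[hold]  S*(5)=113.4076
k=4: j=0 S=119.4995 intr=15.2805 cont=15.8650 V=15.8650[hold]; j=1 S=132.6826 intr=2.0974 cont=6.9465 V=6.9465[hold]; j=2 S=147.3200 intr=0.0000 cont=1.9586 V=1.9586[hold]; j=3 S=163.5722 intr=0.0000 cont=0.2583 V=0.2583[hold]; j=4 S=181.6174 intr=0.0000 cont=0.0000 V=0.0000[hold]  S*(4)=-
k=3: j=0 S=125.9186 intr=8.8614 cont=11.3209 V=11.3209[hold]; j=1 S=139.8099 intr=0.0000 cont=4.4116 V=4.4116[hold]; j=2 S=155.2336 intr=0.0000 cont=1.0959 V=1.0959[hold]; j=3 S=172.3588 intr=0.0000 cont=0.1274 V=0.1274[hold]  S*(3)=-
k=2: j=0 S=132.6826 intr=2.0974 cont=7.8038 V=7.8038[hold]; j=1 S=147.3200 intr=0.0000 cont=2.7272 V=2.7272[hold]; j=2 S=163.5722 intr=0.0000 cont=0.6045 V=0.6045[hold]  S*(2)=-
k=1: j=0 S=139.8099 intr=0.0000 cont=5.2213 V=5.2213[hold]; j=1 S=155.2336 intr=0.0000 cont=1.6492 V=1.6492[hold]  S*(1)=-
k=0: j=0 S=147.3200 intr=0.0000 cont=3.4051 V=3.4051[hold]  S*(0)=-

price = 3.4051
boundary = - - - - - 113.4076 107.6262 113.4076 119.4995
tree:
3.4051
5.2213 1.6492
7.8038 2.7272 0.6045
11.3209 4.4116 1.0959 0.1274
15.8650 6.9465 1.9586 0.2583 0.0000
21.3724 10.5774 3.4370 0.5239 0.0000 0.0000
27.1538 15.4409 5.8853 1.0624 0.0000 0.0000 0.0000
32.6404 21.3724 9.7351 2.1546 0.0000 0.0000 0.0000 0.0000
37.8473 27.1538 15.2805 4.3695 0.0000 0.0000 0.0000 0.0000 0.0000
42.7888 32.6404 21.3724 8.8614 0.0000 0.0000 0.0000 0.0000 0.0000 0.0000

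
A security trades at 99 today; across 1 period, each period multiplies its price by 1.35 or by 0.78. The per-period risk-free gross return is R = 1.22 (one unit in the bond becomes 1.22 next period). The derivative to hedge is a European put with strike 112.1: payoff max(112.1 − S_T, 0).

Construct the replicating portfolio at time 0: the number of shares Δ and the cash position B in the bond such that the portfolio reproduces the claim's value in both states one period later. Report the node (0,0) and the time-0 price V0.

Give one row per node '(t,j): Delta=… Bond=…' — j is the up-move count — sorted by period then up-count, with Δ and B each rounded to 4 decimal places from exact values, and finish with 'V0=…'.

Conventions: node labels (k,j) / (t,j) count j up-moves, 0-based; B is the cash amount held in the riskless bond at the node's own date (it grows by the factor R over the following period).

(0,0): Delta=-0.6181 Bond=67.7135
V0=6.5206

Risk-neutral probability p* = (R−d)/(u−d) = (1.22−0.78)/(1.35−0.78) = 0.7719.
At maturity the claim pays: V(1,0)=34.8800, V(1,1)=0.0000
  t=0,j=0: stock 99.0000 → up 133.6500 (V=0.0000), down 77.2200 (V=34.8800). Price 6.5206; hedge Δ=-0.6181, bond B=67.7135.
As a check, the time-0 holding Δ(0,0)·S0 + B(0,0) comes to 6.5206 — exactly V0.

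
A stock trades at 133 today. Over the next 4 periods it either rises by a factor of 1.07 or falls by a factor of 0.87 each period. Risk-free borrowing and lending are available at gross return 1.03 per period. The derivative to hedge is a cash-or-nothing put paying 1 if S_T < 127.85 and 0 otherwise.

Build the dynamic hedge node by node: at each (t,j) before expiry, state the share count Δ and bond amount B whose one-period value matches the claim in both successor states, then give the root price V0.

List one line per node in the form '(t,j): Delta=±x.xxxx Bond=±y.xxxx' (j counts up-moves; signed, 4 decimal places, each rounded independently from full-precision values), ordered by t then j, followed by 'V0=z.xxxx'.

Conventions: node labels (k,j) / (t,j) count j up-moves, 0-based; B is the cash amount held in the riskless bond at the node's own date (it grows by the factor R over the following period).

Risk-neutral probability p* = (R−d)/(u−d) = (1.03−0.87)/(1.07−0.87) = 0.8000.
Payoffs at expiry: V(4,0)=1.0000, V(4,1)=1.0000, V(4,2)=1.0000, V(4,3)=0.0000, V(4,4)=0.0000
  t=3,j=0: stock 87.5809 → up 93.7116 (V=1.0000), down 76.1954 (V=1.0000). Price 0.9709; hedge Δ=0.0000, bond B=0.9709.
  t=3,j=1: stock 107.7144 → up 115.2544 (V=1.0000), down 93.7116 (V=1.0000). Price 0.9709; hedge Δ=0.0000, bond B=0.9709.
  t=3,j=2: stock 132.4764 → up 141.7497 (V=0.0000), down 115.2544 (V=1.0000). Price 0.1942; hedge Δ=-0.0377, bond B=5.1942.
  t=3,j=3: stock 162.9307 → up 174.3359 (V=0.0000), down 141.7497 (V=0.0000). Price 0.0000; hedge Δ=0.0000, bond B=0.0000.
  t=2,j=0: stock 100.6677 → up 107.7144 (V=0.9709), down 87.5809 (V=0.9709). Price 0.9426; hedge Δ=0.0000, bond B=0.9426.
  t=2,j=1: stock 123.8097 → up 132.4764 (V=0.1942), down 107.7144 (V=0.9709). Price 0.3393; hedge Δ=-0.0314, bond B=4.2228.
  t=2,j=2: stock 152.2717 → up 162.9307 (V=0.0000), down 132.4764 (V=0.1942). Price 0.0377; hedge Δ=-0.0064, bond B=1.0086.
  t=1,j=0: stock 115.7100 → up 123.8097 (V=0.3393), down 100.6677 (V=0.9426). Price 0.4466; hedge Δ=-0.0261, bond B=3.4629.
  t=1,j=1: stock 142.3100 → up 152.2717 (V=0.0377), down 123.8097 (V=0.3393). Price 0.0952; hedge Δ=-0.0106, bond B=1.6033.
  t=0,j=0: stock 133.0000 → up 142.3100 (V=0.0952), down 115.7100 (V=0.4466). Price 0.1606; hedge Δ=-0.0132, bond B=1.9177.
Check: Δ(0,0)·S0 + B(0,0) = 0.1606 = V0.

(0,0): Delta=-0.0132 Bond=1.9177
(1,0): Delta=-0.0261 Bond=3.4629
(1,1): Delta=-0.0106 Bond=1.6033
(2,0): Delta=0.0000 Bond=0.9426
(2,1): Delta=-0.0314 Bond=4.2228
(2,2): Delta=-0.0064 Bond=1.0086
(3,0): Delta=0.0000 Bond=0.9709
(3,1): Delta=0.0000 Bond=0.9709
(3,2): Delta=-0.0377 Bond=5.1942
(3,3): Delta=0.0000 Bond=0.0000
V0=0.1606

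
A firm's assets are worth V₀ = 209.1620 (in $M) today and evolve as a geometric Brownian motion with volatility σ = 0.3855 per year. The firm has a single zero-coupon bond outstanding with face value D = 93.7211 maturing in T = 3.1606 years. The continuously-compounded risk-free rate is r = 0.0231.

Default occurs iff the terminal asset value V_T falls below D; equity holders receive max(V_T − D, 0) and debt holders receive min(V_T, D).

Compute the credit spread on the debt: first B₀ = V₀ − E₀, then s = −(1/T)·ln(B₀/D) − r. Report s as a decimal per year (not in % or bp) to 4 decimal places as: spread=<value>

spread=0.0158

Apply the equity-as-call identities (strike 93.7211, horizon 3.1606 years):
d₁ = [ln(V₀/D) + (r + σ²/2)T] / (σ√T)
   = [ln(209.1620/93.7211) + (0.0231 + 0.5·0.3855²)·3.1606] / (0.3855·√3.1606)
   = [0.802786 + 0.307859] / 0.685345 = 1.620563
d₂ = d₁ − σ√T = 1.620563 − 0.685345 = 0.935218
N(d₁) = 0.947444,  N(d₂) = 0.825162,  e^(−rT) = 0.929592
E₀ = V₀·N(d₁) − D·e^(−rT)·N(d₂)
   = 209.1620·0.947444 − 93.7211·0.929592·0.825162 = 126.279285
B₀ = V₀ − E₀ = 209.1620 − 126.279285 = 82.882715
spread = −(1/T)·ln(B₀/D) − r = −(1/3.1606)·ln(82.882715/93.7211) − 0.0231 = 0.01578401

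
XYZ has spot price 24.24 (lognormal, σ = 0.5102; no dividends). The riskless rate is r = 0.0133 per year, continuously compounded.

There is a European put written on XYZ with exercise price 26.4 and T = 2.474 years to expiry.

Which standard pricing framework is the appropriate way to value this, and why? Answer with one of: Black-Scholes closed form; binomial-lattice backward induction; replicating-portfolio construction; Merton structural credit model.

Key observation: a European-exercise option on XYZ struck at 26.4 — a GBM underlying with constant parameters — admits an analytic price: the data contain no early exercise, no discrete tree, no debt structure.

framework: Black-Scholes closed form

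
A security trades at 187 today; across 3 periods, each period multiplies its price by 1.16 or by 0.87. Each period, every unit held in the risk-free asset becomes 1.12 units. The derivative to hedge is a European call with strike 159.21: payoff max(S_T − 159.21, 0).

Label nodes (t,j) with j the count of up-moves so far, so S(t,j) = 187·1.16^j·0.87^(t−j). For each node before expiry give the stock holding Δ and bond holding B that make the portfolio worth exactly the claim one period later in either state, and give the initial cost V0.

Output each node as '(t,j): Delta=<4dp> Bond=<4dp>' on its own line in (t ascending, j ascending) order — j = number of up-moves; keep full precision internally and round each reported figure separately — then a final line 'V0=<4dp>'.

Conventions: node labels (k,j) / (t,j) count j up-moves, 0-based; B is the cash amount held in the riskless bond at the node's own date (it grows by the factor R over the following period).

(0,0): Delta=0.9899 Bond=-111.3688
(1,0): Delta=0.9058 Bond=-111.0566
(1,1): Delta=1.0000 Bond=-126.9212
(2,0): Delta=0.1212 Bond=-13.3306
(2,1): Delta=1.0000 Bond=-142.1518
(2,2): Delta=1.0000 Bond=-142.1518
V0=73.7448

Under the risk-neutral measure, an up-move has probability p* = (R−d)/(u−d) = 0.8621 and values discount at R = 1.12.
Payoffs at expiry: V(3,0)=0.0000, V(3,1)=4.9767, V(3,2)=59.7057, V(3,3)=132.6776
  t=2,j=0: stock 141.5403 → up 164.1867 (V=4.9767), down 123.1401 (V=0.0000). Price 3.8306; hedge Δ=0.1212, bond B=-13.3306.
  t=2,j=1: stock 188.7204 → up 218.9157 (V=59.7057), down 164.1867 (V=4.9767). Price 46.5686; hedge Δ=1.0000, bond B=-142.1518.
  t=2,j=2: stock 251.6272 → up 291.8876 (V=132.6776), down 218.9157 (V=59.7057). Price 109.4754; hedge Δ=1.0000, bond B=-142.1518.
  t=1,j=0: stock 162.6900 → up 188.7204 (V=46.5686), down 141.5403 (V=3.8306). Price 36.3158; hedge Δ=0.9058, bond B=-111.0566.
  t=1,j=1: stock 216.9200 → up 251.6272 (V=109.4754), down 188.7204 (V=46.5686). Price 89.9988; hedge Δ=1.0000, bond B=-126.9212.
  t=0,j=0: stock 187.0000 → up 216.9200 (V=89.9988), down 162.6900 (V=36.3158). Price 73.7448; hedge Δ=0.9899, bond B=-111.3688.
As a check, the time-0 holding Δ(0,0)·S0 + B(0,0) comes to 73.7448 — exactly V0.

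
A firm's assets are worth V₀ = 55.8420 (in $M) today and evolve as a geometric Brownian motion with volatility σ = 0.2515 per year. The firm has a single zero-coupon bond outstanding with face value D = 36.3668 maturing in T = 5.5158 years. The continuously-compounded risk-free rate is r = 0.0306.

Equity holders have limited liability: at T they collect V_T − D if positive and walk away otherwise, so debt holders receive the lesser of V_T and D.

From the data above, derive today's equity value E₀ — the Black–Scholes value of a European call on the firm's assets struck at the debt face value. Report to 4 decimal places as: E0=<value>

Apply the equity-as-call identities (strike 36.3668, horizon 5.5158 years):
d₁ = [ln(V₀/D) + (r + σ²/2)T] / (σ√T)
   = [ln(55.8420/36.3668) + (0.0306 + 0.5·0.2515²)·5.5158] / (0.2515·√5.5158)
   = [0.428870 + 0.343227] / 0.590666 = 1.307162
d₂ = d₁ − σ√T = 1.307162 − 0.590666 = 0.716496
N(d₁) = 0.904421,  N(d₂) = 0.763157,  e^(−rT) = 0.844692
E₀ = V₀·N(d₁) − D·e^(−rT)·N(d₂)
   = 55.8420·0.904421 − 36.3668·0.844692·0.763157 = 27.061457

E0=27.0615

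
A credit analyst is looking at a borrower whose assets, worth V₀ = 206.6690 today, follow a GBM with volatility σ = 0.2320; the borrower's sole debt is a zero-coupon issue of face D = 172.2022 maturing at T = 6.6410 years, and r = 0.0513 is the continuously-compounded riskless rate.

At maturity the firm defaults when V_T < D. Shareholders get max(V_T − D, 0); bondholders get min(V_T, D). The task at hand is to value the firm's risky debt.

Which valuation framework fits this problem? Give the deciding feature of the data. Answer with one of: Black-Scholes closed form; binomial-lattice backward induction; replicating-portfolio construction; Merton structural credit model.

framework: Merton structural credit model

Key observation: the data describe a firm's assets (V₀ = 206.6690, GBM) and a single zero-coupon debt of face 172.2022, so credit quantities follow from equity-as-call in the structural model.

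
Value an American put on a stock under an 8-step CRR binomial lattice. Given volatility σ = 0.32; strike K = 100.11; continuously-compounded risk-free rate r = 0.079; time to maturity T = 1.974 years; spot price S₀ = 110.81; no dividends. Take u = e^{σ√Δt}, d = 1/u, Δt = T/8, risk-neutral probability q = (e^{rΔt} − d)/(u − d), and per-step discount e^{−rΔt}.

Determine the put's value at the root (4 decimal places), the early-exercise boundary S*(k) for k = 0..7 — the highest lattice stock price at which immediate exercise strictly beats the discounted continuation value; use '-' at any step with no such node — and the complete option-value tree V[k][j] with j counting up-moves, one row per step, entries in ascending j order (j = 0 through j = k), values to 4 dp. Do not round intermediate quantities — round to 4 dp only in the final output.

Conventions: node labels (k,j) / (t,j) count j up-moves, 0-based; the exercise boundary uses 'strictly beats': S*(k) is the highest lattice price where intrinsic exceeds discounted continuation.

Δt=0.24675  u=1.17229  d=0.85303  q=0.52200  discount=0.98070
step 8 (expiry): payoffs max(K−S,0) = 69.0424 57.4152 41.4364 19.4773 0.0000 0.0000 0.0000 0.0000 0.0000
step 7: (k=7,j=0): S=36.4201, K−S=63.6899, hold=61.7573 ⇒ V=63.6899 exercise | (k=7,j=1): S=50.0506, K−S=50.0594, hold=48.1269 ⇒ V=50.0594 exercise | (k=7,j=2): S=68.7824, K−S=31.3276, hold=29.3951 ⇒ V=31.3276 exercise | (k=7,j=3): S=94.5246, K−S=5.5854, hold=9.1304 ⇒ V=9.1304 continue | (k=7,j=4): S=129.9011, K−S=0.0000, hold=0.0000 ⇒ V=0.0000 continue | (k=7,j=5): S=178.5175, K−S=0.0000, hold=0.0000 ⇒ V=0.0000 continue | (k=7,j=6): S=245.3290, K−S=0.0000, hold=0.0000 ⇒ V=0.0000 continue | (k=7,j=7): S=337.1450, K−S=0.0000, hold=0.0000 ⇒ V=0.0000 continue  boundary S*=68.7824
step 6: (k=6,j=0): S=42.6948, K−S=57.4152, hold=55.4826 ⇒ V=57.4152 exercise | (k=6,j=1): S=58.6736, K−S=41.4364, hold=39.5038 ⇒ V=41.4364 exercise | (k=6,j=2): S=80.6327, K−S=19.4773, hold=19.3596 ⇒ V=19.4773 exercise | (k=6,j=3): S=110.8100, K−S=0.0000, hold=4.2801 ⇒ V=4.2801 continue | (k=6,j=4): S=152.2814, K−S=0.0000, hold=0.0000 ⇒ V=0.0000 continue | (k=6,j=5): S=209.2738, K−S=0.0000, hold=0.0000 ⇒ V=0.0000 continue | (k=6,j=6): S=287.5960, K−S=0.0000, hold=0.0000 ⇒ V=0.0000 continue  boundary S*=80.6327
step 5: (k=5,j=0): S=50.0506, K−S=50.0594, hold=48.1269 ⇒ V=50.0594 exercise | (k=5,j=1): S=68.7824, K−S=31.3276, hold=29.3951 ⇒ V=31.3276 exercise | (k=5,j=2): S=94.5246, K−S=5.5854, hold=11.3215 ⇒ V=11.3215 continue | (k=5,j=3): S=129.9011, K−S=0.0000, hold=2.0064 ⇒ V=2.0064 continue | (k=5,j=4): S=178.5175, K−S=0.0000, hold=0.0000 ⇒ V=0.0000 continue | (k=5,j=5): S=245.3290, K−S=0.0000, hold=0.0000 ⇒ V=0.0000 continue  boundary S*=68.7824
step 4: (k=4,j=0): S=58.6736, K−S=41.4364, hold=39.5038 ⇒ V=41.4364 exercise | (k=4,j=1): S=80.6327, K−S=19.4773, hold=20.4812 ⇒ V=20.4812 continue | (k=4,j=2): S=110.8100, K−S=0.0000, hold=6.3343 ⇒ V=6.3343 continue | (k=4,j=3): S=152.2814, K−S=0.0000, hold=0.9405 ⇒ V=0.9405 continue | (k=4,j=4): S=209.2738, K−S=0.0000, hold=0.0000 ⇒ V=0.0000 continue  boundary S*=58.6736
step 3: (k=3,j=0): S=68.7824, K−S=31.3276, hold=29.9090 ⇒ V=31.3276 exercise | (k=3,j=1): S=94.5246, K−S=5.5854, hold=12.8437 ⇒ V=12.8437 continue | (k=3,j=2): S=129.9011, K−S=0.0000, hold=3.4508 ⇒ V=3.4508 continue | (k=3,j=3): S=178.5175, K−S=0.0000, hold=0.4409 ⇒ V=0.4409 continue  boundary S*=68.7824
step 2: (k=2,j=0): S=80.6327, K−S=19.4773, hold=21.2605 ⇒ V=21.2605 continue | (k=2,j=1): S=110.8100, K−S=0.0000, hold=7.7873 ⇒ V=7.7873 continue | (k=2,j=2): S=152.2814, K−S=0.0000, hold=1.8433 ⇒ V=1.8433 continue  boundary S*=-
step 1: (k=1,j=0): S=94.5246, K−S=5.5854, hold=13.9528 ⇒ V=13.9528 continue | (k=1,j=1): S=129.9011, K−S=0.0000, hold=4.5941 ⇒ V=4.5941 continue  boundary S*=-
step 0: (k=0,j=0): S=110.8100, K−S=0.0000, hold=8.8925 ⇒ V=8.8925 continue  boundary S*=-

price = 8.8925
boundary = - - - 68.7824 58.6736 68.7824 80.6327 68.7824
tree:
8.8925
13.9528 4.5941
21.2605 7.7873 1.8433
31.3276 12.8437 3.4508 0.4409
41.4364 20.4812 6.3343 0.9405 0.0000
50.0594 31.3276 11.3215 2.0064 0.0000 0.0000
57.4152 41.4364 19.4773 4.2801 0.0000 0.0000 0.0000
63.6899 50.0594 31.3276 9.1304 0.0000 0.0000 0.0000 0.0000
69.0424 57.4152 41.4364 19.4773 0.0000 0.0000 0.0000 0.0000 0.0000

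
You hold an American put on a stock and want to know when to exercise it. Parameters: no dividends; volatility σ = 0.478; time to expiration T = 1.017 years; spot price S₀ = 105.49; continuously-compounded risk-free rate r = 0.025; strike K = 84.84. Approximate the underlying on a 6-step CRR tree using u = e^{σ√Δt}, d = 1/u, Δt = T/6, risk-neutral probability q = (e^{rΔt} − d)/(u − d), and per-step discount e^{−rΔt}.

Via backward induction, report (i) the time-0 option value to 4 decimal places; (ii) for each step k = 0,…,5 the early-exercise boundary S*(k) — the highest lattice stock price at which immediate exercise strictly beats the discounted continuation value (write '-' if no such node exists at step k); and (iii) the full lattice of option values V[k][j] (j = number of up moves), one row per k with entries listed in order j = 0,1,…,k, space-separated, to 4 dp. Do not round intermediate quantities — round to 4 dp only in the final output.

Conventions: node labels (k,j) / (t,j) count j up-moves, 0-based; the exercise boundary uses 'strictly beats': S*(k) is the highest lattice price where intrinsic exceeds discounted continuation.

Δt=0.16950, u=1.21749, d=0.82136, q=0.46168, disc=e^(-rΔt)=0.99577
k=6 terminal: V=max(K-S,0) → 52.4500 36.8286 13.6731 0.0000 0.0000 0.0000 0.0000
k=5: j=0 S=39.4346 intr=45.4054 cont=45.0466 V=45.4054[EX]; j=1 S=58.4536 intr=26.3864 cont=26.0277 V=26.3864[EX]; j=2 S=86.6452 intr=0.0000 cont=7.3294 V=7.3294[hold]; j=3 S=128.4334 intr=0.0000 cont=0.0000 V=0.0000[hold]; j=4 S=190.3757 intr=0.0000 cont=0.0000 V=0.0000[hold]; j=5 S=282.1921 intr=0.0000 cont=0.0000 V=0.0000[hold]  S*(5)=58.4536
k=4: j=0 S=48.0114 intr=36.8286 cont=36.4698 V=36.8286[EX]; j=1 S=71.1669 intr=13.6731 cont=17.5138 V=17.5138[hold]; j=2 S=105.4900 intr=0.0000 cont=3.9289 V=3.9289[hold]; j=3 S=156.3669 intr=0.0000 cont=0.0000 V=0.0000[hold]; j=4 S=231.7812 intr=0.0000 cont=0.0000 V=0.0000[hold]  S*(4)=48.0114
k=3: j=0 S=58.4536 intr=26.3864 cont=27.7933 V=27.7933[hold]; j=1 S=86.6452 intr=0.0000 cont=11.1944 V=11.1944[hold]; j=2 S=128.4334 intr=0.0000 cont=2.1061 V=2.1061[hold]; j=3 S=190.3757 intr=0.0000 cont=0.0000 V=0.0000[hold]  S*(3)=-
k=2: j=0 S=71.1669 intr=13.6731 cont=20.0448 V=20.0448[hold]; j=1 S=105.4900 intr=0.0000 cont=6.9689 V=6.9689[hold]; j=2 S=156.3669 intr=0.0000 cont=1.1289 V=1.1289[hold]  S*(2)=-
k=1: j=0 S=86.6452 intr=0.0000 cont=13.9487 V=13.9487[hold]; j=1 S=128.4334 intr=0.0000 cont=4.2546 V=4.2546[hold]  S*(1)=-
k=0: j=0 S=105.4900 intr=0.0000 cont=9.4331 V=9.4331[hold]  S*(0)=-

price = 9.4331
boundary = - - - - 48.0114 58.4536
tree:
9.4331
13.9487 4.2546
20.0448 6.9689 1.1289
27.7933 11.1944 2.1061 0.0000
36.8286 17.5138 3.9289 0.0000 0.0000
45.4054 26.3864 7.3294 0.0000 0.0000 0.0000
52.4500 36.8286 13.6731 0.0000 0.0000 0.0000 0.0000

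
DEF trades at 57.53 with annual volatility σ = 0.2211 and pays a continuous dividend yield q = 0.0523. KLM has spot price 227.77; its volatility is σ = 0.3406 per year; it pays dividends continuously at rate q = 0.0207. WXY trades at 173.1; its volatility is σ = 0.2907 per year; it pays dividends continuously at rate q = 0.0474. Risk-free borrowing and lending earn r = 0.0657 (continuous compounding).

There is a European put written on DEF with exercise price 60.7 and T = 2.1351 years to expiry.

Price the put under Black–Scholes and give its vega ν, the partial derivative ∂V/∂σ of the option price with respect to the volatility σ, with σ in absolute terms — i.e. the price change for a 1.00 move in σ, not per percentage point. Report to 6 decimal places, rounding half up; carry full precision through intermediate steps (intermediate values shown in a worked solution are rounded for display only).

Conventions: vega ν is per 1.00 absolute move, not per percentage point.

price = 7.358192
ν = 29.887046

σ√T = 0.2211·√2.1351 = 0.323071
d₁ = (ln(S/K) + (r−q+σ²/2)T) / (σ√T) = (ln(57.53/60.7) + (0.0657−0.0523+0.2211²/2)·2.1351) / 0.323071 = (-0.053637 + 0.080798) / 0.323071 = 0.084070
d₂ = d₁ − σ√T = 0.084070 − 0.323071 = -0.239001
e^{−rT} = 0.869118
e^{−qT} = 0.894343
N(−d₁) = 0.466500,  N(−d₂) = 0.594448
Put price V = K·e^{−rT}·N(−d₂) − S·e^{−qT}·N(−d₁) = 31.360364 − 24.002172 = 7.358192
φ(d₁) = (1/√(2π))·e^{−d₁²/2} = 0.397535
ν = S·e^{−qT}·φ(d₁)·√T = 29.887046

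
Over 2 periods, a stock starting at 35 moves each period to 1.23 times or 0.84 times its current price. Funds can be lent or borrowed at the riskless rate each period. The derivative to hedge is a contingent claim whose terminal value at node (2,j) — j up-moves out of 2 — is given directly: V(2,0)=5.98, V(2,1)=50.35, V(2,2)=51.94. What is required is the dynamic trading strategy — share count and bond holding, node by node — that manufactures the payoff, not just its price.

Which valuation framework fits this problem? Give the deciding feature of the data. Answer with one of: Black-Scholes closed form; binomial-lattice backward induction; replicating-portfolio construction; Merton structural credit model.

Key observation: what is demanded is not a single number but the (Δ, B) position at each node of the 1.23/0.84 tree starting at 35; constructing those positions is the replicating-portfolio method.

framework: replicating-portfolio construction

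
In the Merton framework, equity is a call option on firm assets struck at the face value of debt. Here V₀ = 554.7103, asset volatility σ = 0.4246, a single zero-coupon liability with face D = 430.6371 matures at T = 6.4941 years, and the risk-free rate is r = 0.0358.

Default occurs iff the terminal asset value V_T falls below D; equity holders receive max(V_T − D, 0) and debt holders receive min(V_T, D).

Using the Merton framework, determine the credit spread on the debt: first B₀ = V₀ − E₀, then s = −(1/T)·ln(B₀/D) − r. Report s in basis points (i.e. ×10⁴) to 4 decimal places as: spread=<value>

Work the structural quantities from V₀ = 554.7103 against face 430.6371:
d₁ = [ln(V₀/D) + (r + σ²/2)T] / (σ√T)
   = [ln(554.7103/430.6371) + (0.0358 + 0.5·0.4246²)·6.4941] / (0.4246·√6.4941)
   = [0.253180 + 0.817884] / 1.082030 = 0.989865
d₂ = d₁ − σ√T = 0.989865 − 1.082030 = -0.092166
N(d₁) = 0.838880,  N(d₂) = 0.463283,  e^(−rT) = 0.792559
E₀ = V₀·N(d₁) − D·e^(−rT)·N(d₂)
   = 554.7103·0.838880 − 430.6371·0.792559·0.463283 = 307.214367
B₀ = V₀ − E₀ = 554.7103 − 307.214367 = 247.495933
spread = −(1/T)·ln(B₀/D) − r = −(1/6.4941)·ln(247.495933/430.6371) − 0.0358 = 0.04948843
in basis points: 0.04948843 × 10⁴ = 494.8843 bp

spread=494.8843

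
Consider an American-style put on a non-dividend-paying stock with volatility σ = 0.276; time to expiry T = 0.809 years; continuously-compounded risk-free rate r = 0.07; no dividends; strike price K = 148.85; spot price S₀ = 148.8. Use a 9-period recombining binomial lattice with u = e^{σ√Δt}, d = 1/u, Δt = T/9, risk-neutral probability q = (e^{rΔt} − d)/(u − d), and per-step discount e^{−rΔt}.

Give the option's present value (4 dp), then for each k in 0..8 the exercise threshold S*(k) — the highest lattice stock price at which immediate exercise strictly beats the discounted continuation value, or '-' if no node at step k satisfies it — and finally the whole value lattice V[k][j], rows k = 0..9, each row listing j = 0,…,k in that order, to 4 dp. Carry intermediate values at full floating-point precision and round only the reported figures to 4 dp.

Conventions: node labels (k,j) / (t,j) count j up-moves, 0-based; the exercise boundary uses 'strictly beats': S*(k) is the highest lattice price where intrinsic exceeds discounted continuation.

Δt=0.08989  u=1.08627  d=0.92058  q=0.51742  discount=0.99373
step 9 (expiry): payoffs max(K−S,0) = 78.1912 65.4740 50.4679 32.7611 11.8674 0.0000 0.0000 0.0000 0.0000 0.0000
step 8: (k=8,j=0): S=76.7545, K−S=72.0955, hold=71.1618 ⇒ V=72.0955 exercise | (k=8,j=1): S=90.5688, K−S=58.2812, hold=57.3475 ⇒ V=58.2812 exercise | (k=8,j=2): S=106.8694, K−S=41.9806, hold=41.0469 ⇒ V=41.9806 exercise | (k=8,j=3): S=126.1038, K−S=22.7462, hold=21.8125 ⇒ V=22.7462 exercise | (k=8,j=4): S=148.8000, K−S=0.0500, hold=5.6910 ⇒ V=5.6910 continue | (k=8,j=5): S=175.5811, K−S=0.0000, hold=0.0000 ⇒ V=0.0000 continue | (k=8,j=6): S=207.1822, K−S=0.0000, hold=0.0000 ⇒ V=0.0000 continue | (k=8,j=7): S=244.4709, K−S=0.0000, hold=0.0000 ⇒ V=0.0000 continue | (k=8,j=8): S=288.4709, K−S=0.0000, hold=0.0000 ⇒ V=0.0000 continue  boundary S*=126.1038
step 7: (k=7,j=0): S=83.3760, K−S=65.4740, hold=64.5403 ⇒ V=65.4740 exercise | (k=7,j=1): S=98.3821, K−S=50.4679, hold=49.5343 ⇒ V=50.4679 exercise | (k=7,j=2): S=116.0889, K−S=32.7611, hold=31.8274 ⇒ V=32.7611 exercise | (k=7,j=3): S=136.9826, K−S=11.8674, hold=13.8342 ⇒ V=13.8342 continue | (k=7,j=4): S=161.6368, K−S=0.0000, hold=2.7291 ⇒ V=2.7291 continue | (k=7,j=5): S=190.7283, K−S=0.0000, hold=0.0000 ⇒ V=0.0000 continue | (k=7,j=6): S=225.0556, K−S=0.0000, hold=0.0000 ⇒ V=0.0000 continue | (k=7,j=7): S=265.5612, K−S=0.0000, hold=0.0000 ⇒ V=0.0000 continue  boundary S*=116.0889
step 6: (k=6,j=0): S=90.5688, K−S=58.2812, hold=57.3475 ⇒ V=58.2812 exercise | (k=6,j=1): S=106.8694, K−S=41.9806, hold=41.0469 ⇒ V=41.9806 exercise | (k=6,j=2): S=126.1038, K−S=22.7462, hold=22.8238 ⇒ V=22.8238 continue | (k=6,j=3): S=148.8000, K−S=0.0500, hold=8.0375 ⇒ V=8.0375 continue | (k=6,j=4): S=175.5811, K−S=0.0000, hold=1.3088 ⇒ V=1.3088 continue | (k=6,j=5): S=207.1822, K−S=0.0000, hold=0.0000 ⇒ V=0.0000 continue | (k=6,j=6): S=244.4709, K−S=0.0000, hold=0.0000 ⇒ V=0.0000 continue  boundary S*=106.8694
step 5: (k=5,j=0): S=98.3821, K−S=50.4679, hold=49.5343 ⇒ V=50.4679 exercise | (k=5,j=1): S=116.0889, K−S=32.7611, hold=31.8673 ⇒ V=32.7611 exercise | (k=5,j=2): S=136.9826, K−S=11.8674, hold=15.0779 ⇒ V=15.0779 continue | (k=5,j=3): S=161.6368, K−S=0.0000, hold=4.5273 ⇒ V=4.5273 continue | (k=5,j=4): S=190.7283, K−S=0.0000, hold=0.6276 ⇒ V=0.6276 continue | (k=5,j=5): S=225.0556, K−S=0.0000, hold=0.0000 ⇒ V=0.0000 continue  boundary S*=116.0889
step 4: (k=4,j=0): S=106.8694, K−S=41.9806, hold=41.0469 ⇒ V=41.9806 exercise | (k=4,j=1): S=126.1038, K−S=22.7462, hold=23.4633 ⇒ V=23.4633 continue | (k=4,j=2): S=148.8000, K−S=0.0500, hold=9.5585 ⇒ V=9.5585 continue | (k=4,j=3): S=175.5811, K−S=0.0000, hold=2.4938 ⇒ V=2.4938 continue | (k=4,j=4): S=207.1822, K−S=0.0000, hold=0.3010 ⇒ V=0.3010 continue  boundary S*=106.8694
step 3: (k=3,j=0): S=116.0889, K−S=32.7611, hold=32.1961 ⇒ V=32.7611 exercise | (k=3,j=1): S=136.9826, K−S=11.8674, hold=16.1666 ⇒ V=16.1666 continue | (k=3,j=2): S=161.6368, K−S=0.0000, hold=5.8660 ⇒ V=5.8660 continue | (k=3,j=3): S=190.7283, K−S=0.0000, hold=1.3507 ⇒ V=1.3507 continue  boundary S*=116.0889
step 2: (k=2,j=0): S=126.1038, K−S=22.7462, hold=24.0231 ⇒ V=24.0231 continue | (k=2,j=1): S=148.8000, K−S=0.0500, hold=10.7689 ⇒ V=10.7689 continue | (k=2,j=2): S=175.5811, K−S=0.0000, hold=3.5075 ⇒ V=3.5075 continue  boundary S*=-
step 1: (k=1,j=0): S=136.9826, K−S=11.8674, hold=17.0574 ⇒ V=17.0574 continue | (k=1,j=1): S=161.6368, K−S=0.0000, hold=6.9677 ⇒ V=6.9677 continue  boundary S*=-
step 0: (k=0,j=0): S=148.8000, K−S=0.0500, hold=11.7626 ⇒ V=11.7626 continue  boundary S*=-

price = 11.7626
boundary = - - - 116.0889 106.8694 116.0889 106.8694 116.0889 126.1038
tree:
11.7626
17.0574 6.9677
24.0231 10.7689 3.5075
32.7611 16.1666 5.8660 1.3507
41.9806 23.4633 9.5585 2.4938 0.3010
50.4679 32.7611 15.0779 4.5273 0.6276 0.0000
58.2812 41.9806 22.8238 8.0375 1.3088 0.0000 0.0000
65.4740 50.4679 32.7611 13.8342 2.7291 0.0000 0.0000 0.0000
72.0955 58.2812 41.9806 22.7462 5.6910 0.0000 0.0000 0.0000 0.0000
78.1912 65.4740 50.4679 32.7611 11.8674 0.0000 0.0000 0.0000 0.0000 0.0000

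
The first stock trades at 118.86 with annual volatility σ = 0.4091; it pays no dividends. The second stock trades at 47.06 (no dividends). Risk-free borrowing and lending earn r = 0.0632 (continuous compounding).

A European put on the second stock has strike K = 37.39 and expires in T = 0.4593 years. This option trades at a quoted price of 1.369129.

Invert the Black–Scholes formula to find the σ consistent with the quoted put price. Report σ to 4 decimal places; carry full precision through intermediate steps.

sigma = 0.4488

At σ = 0.4488 the Black–Scholes value reproduces the quote:
σ√T = 0.4488·√0.4593 = 0.304159
d₁ = (ln(S/K) + (r+σ²/2)T) / (σ√T) = (ln(47.06/37.39) + (0.0632+0.4488²/2)·0.4593) / 0.304159 = (0.230020 + 0.075284) / 0.304159 = 1.003765
d₂ = d₁ − σ√T = 1.003765 − 0.304159 = 0.699605
e^{−rT} = 0.971389
N(−d₁) = 0.157746,  N(−d₂) = 0.242087
V = K·e^{−rT}·N(−d₂) − S·N(−d₁) = 8.792659 − 7.423530 = 1.369129 (the quoted price), and the Black–Scholes price is strictly increasing in σ, so σ is unique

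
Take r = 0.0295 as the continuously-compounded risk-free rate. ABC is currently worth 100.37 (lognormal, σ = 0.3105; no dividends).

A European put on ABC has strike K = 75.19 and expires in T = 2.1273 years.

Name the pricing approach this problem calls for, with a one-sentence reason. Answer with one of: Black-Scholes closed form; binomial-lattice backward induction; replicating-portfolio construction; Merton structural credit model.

framework: Black-Scholes closed form

Key observation: everything needed for the exact continuous-time valuation of the European put on ABC (strike 75.19) is given, and no feature rules the closed form out.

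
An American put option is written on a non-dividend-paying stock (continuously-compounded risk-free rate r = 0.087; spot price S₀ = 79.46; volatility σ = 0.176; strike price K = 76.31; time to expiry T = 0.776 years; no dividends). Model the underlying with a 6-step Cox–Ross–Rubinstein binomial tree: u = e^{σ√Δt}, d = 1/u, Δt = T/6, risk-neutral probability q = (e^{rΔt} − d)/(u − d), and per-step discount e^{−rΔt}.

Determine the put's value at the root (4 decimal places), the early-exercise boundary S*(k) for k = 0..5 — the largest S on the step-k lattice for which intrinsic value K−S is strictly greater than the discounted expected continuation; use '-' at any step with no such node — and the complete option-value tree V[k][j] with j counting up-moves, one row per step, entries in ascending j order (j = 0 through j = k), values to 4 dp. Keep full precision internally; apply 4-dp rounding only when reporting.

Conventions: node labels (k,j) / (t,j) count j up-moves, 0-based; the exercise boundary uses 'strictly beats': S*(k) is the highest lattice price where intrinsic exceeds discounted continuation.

params: Δt=0.12933 u=1.06534 d=0.93867 q=0.57351 e^(-rΔt)=0.98881
t_6 payoffs: 21.9578 14.6229 6.2982 0.0000 0.0000 0.0000 0.0000
t_5: node(5,0) S=57.9036 payoff=18.4064 vs cont=17.5526 → 18.4064 [stop]  node(5,1) S=65.7178 payoff=10.5922 vs cont=9.7384 → 10.5922 [stop]  node(5,2) S=74.5865 payoff=1.7235 vs cont=2.6561 → 2.6561 [wait]  node(5,3) S=84.6520 payoff=0.0000 vs cont=0.0000 → 0.0000 [wait]  node(5,4) S=96.0759 payoff=0.0000 vs cont=0.0000 → 0.0000 [wait]  node(5,5) S=109.0414 payoff=0.0000 vs cont=0.0000 → 0.0000 [wait]  ⇒ S*(5)=65.7178
t_4: node(4,0) S=61.6871 payoff=14.6229 vs cont=13.7691 → 14.6229 [stop]  node(4,1) S=70.0118 payoff=6.2982 vs cont=5.9732 → 6.2982 [stop]  node(4,2) S=79.4600 payoff=0.0000 vs cont=1.1201 → 1.1201 [wait]  node(4,3) S=90.1832 payoff=0.0000 vs cont=0.0000 → 0.0000 [wait]  node(4,4) S=102.3535 payoff=0.0000 vs cont=0.0000 → 0.0000 [wait]  ⇒ S*(4)=70.0118
t_3: node(3,0) S=65.7178 payoff=10.5922 vs cont=9.7384 → 10.5922 [stop]  node(3,1) S=74.5865 payoff=1.7235 vs cont=3.2913 → 3.2913 [wait]  node(3,2) S=84.6520 payoff=0.0000 vs cont=0.4724 → 0.4724 [wait]  node(3,3) S=96.0759 payoff=0.0000 vs cont=0.0000 → 0.0000 [wait]  ⇒ S*(3)=65.7178
t_2: node(2,0) S=70.0118 payoff=6.2982 vs cont=6.3334 → 6.3334 [wait]  node(2,1) S=79.4600 payoff=0.0000 vs cont=1.6559 → 1.6559 [wait]  node(2,2) S=90.1832 payoff=0.0000 vs cont=0.1992 → 0.1992 [wait]  ⇒ S*(2)=-
t_1: node(1,0) S=74.5865 payoff=1.7235 vs cont=3.6099 → 3.6099 [wait]  node(1,1) S=84.6520 payoff=0.0000 vs cont=0.8113 → 0.8113 [wait]  ⇒ S*(1)=-
t_0: node(0,0) S=79.4600 payoff=0.0000 vs cont=1.9824 → 1.9824 [wait]  ⇒ S*(0)=-

price = 1.9824
boundary = - - - 65.7178 70.0118 65.7178
tree:
1.9824
3.6099 0.8113
6.3334 1.6559 0.1992
10.5922 3.2913 0.4724 0.0000
14.6229 6.2982 1.1201 0.0000 0.0000
18.4064 10.5922 2.6561 0.0000 0.0000 0.0000
21.9578 14.6229 6.2982 0.0000 0.0000 0.0000 0.0000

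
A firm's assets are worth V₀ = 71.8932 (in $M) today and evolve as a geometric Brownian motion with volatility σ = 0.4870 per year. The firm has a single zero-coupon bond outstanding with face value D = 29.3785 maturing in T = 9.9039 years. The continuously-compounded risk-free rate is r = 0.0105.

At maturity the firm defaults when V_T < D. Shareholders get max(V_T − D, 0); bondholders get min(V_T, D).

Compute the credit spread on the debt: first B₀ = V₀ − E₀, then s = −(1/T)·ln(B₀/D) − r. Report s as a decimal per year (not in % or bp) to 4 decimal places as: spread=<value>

spread=0.0410

Apply the equity-as-call identities (strike 29.3785, horizon 9.9039 years):
d₁ = [ln(V₀/D) + (r + σ²/2)T] / (σ√T)
   = [ln(71.8932/29.3785) + (0.0105 + 0.5·0.4870²)·9.9039] / (0.4870·√9.9039)
   = [0.894919 + 1.278440] / 1.532612 = 1.418075
d₂ = d₁ − σ√T = 1.418075 − 1.532612 = -0.114536
N(d₁) = 0.921916,  N(d₂) = 0.454406,  e^(−rT) = 0.901233
E₀ = V₀·N(d₁) − D·e^(−rT)·N(d₂)
   = 71.8932·0.921916 − 29.3785·0.901233·0.454406 = 54.248197
B₀ = V₀ − E₀ = 71.8932 − 54.248197 = 17.645003
spread = −(1/T)·ln(B₀/D) − r = −(1/9.9039)·ln(17.645003/29.3785) − 0.0105 = 0.04097573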